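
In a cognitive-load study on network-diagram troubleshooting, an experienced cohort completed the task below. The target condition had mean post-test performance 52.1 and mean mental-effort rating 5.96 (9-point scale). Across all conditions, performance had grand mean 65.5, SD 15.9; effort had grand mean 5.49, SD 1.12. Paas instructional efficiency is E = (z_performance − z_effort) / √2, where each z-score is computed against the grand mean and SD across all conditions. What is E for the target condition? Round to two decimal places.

-0.89

z_performance = (52.1 − 65.5) / 15.9 = -13.4000 / 15.9 = -0.8428.
z_effort = (5.96 − 5.49) / 1.12 = 0.4700 / 1.12 = 0.4196.
z_P − z_E = -0.8428 − 0.4196 = -1.2624.
E = -1.2624 / √2 = -1.2624 / 1.41421 = -0.8927 ≈ -0.89.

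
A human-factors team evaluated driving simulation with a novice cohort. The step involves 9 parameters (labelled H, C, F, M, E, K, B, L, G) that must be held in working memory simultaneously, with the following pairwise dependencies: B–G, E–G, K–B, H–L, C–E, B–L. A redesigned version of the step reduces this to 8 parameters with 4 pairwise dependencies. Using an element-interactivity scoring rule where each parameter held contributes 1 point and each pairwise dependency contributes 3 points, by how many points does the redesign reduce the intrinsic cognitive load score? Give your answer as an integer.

Original: 9 × 1 + 6 × 3 = 9 + 18 = 27.
Redesigned: 8 × 1 + 4 × 3 = 8 + 12 = 20.
Reduction = 27 − 20 = 7.

7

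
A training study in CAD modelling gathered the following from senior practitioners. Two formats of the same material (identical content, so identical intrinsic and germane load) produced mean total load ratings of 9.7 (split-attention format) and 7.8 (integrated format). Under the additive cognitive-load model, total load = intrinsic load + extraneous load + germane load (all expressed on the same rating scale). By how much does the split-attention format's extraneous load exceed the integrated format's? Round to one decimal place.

1.9

Intrinsic and germane load are equal across formats, so the difference in total load equals the difference in extraneous load.
Extraneous-load difference = 9.7 − 7.8 = 1.9.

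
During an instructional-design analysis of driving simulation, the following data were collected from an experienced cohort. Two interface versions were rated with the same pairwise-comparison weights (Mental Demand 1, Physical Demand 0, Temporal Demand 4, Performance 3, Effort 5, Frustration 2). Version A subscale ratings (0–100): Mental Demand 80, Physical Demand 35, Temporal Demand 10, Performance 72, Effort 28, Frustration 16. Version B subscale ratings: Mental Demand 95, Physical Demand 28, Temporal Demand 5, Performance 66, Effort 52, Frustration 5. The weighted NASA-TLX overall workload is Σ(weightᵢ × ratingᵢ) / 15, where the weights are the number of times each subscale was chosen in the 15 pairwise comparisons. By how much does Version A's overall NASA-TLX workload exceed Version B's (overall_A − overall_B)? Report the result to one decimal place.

-5.0

Version A weighted sum = 1·80 + 0·35 + 4·10 + 3·72 + 5·28 + 2·16 = 80 + 0 + 40 + 216 + 140 + 32 = 508; overall_A = 508/15 = 33.8667.
Version B weighted sum = 1·95 + 0·28 + 4·5 + 3·66 + 5·52 + 2·5 = 95 + 0 + 20 + 198 + 260 + 10 = 583; overall_B = 583/15 = 38.8667.
Difference = 33.8667 − 38.8667 = -5.0000 ≈ -5.0.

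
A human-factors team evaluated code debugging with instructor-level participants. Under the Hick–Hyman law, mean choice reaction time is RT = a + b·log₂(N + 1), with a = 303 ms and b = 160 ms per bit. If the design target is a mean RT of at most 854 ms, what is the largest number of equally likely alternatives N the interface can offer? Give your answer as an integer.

9

Set 303 + 160·log₂(N + 1) ≤ 854.
log₂(N + 1) ≤ (854 − 303) / 160 = 3.4438.
N + 1 ≤ 2^3.4438 = 10.8815.
N ≤ 9.8815, so the largest integer N is 9.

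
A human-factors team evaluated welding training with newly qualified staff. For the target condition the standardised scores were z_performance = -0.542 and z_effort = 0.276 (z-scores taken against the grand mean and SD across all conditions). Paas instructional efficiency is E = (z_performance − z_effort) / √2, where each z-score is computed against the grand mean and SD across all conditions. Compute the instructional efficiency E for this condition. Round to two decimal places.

-0.58

z_P − z_E = -0.542 − 0.276 = -0.8180.
E = -0.8180 / √2 = -0.8180 / 1.41421 = -0.5784 ≈ -0.58.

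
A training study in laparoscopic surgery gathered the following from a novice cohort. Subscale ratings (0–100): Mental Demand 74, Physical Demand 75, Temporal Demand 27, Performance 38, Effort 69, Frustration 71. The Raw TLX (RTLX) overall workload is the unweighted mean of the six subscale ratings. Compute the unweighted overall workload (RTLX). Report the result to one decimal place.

59.0

Sum of ratings = 74 + 75 + 27 + 38 + 69 + 71 = 354.
RTLX = 354 / 6 = 59.0000 ≈ 59.0.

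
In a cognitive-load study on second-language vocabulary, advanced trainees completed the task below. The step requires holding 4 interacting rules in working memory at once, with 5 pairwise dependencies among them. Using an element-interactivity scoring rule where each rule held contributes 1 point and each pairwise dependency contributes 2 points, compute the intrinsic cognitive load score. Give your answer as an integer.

14

Element contribution: 4 × 1 = 4.
Interaction contribution: 5 × 2 = 10.
Intrinsic load = 4 + 10 = 14.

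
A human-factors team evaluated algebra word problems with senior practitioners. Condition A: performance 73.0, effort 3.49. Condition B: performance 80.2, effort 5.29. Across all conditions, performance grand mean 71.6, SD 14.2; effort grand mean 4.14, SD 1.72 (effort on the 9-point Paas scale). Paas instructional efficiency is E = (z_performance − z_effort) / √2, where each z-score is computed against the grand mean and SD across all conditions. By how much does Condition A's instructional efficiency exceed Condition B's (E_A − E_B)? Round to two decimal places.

0.38

Condition A: z_P = (73.0 − 71.6)/14.2 = 0.0986; z_E = (3.49 − 4.14)/1.72 = -0.3779; E_A = (0.0986 − (-0.3779))/√2 = 0.3369.
Condition B: z_P = (80.2 − 71.6)/14.2 = 0.6056; z_E = (5.29 − 4.14)/1.72 = 0.6686; E_B = (0.6056 − 0.6686)/√2 = -0.0445.
E_A − E_B = 0.3369 − (-0.0445) = 0.3814 ≈ 0.38.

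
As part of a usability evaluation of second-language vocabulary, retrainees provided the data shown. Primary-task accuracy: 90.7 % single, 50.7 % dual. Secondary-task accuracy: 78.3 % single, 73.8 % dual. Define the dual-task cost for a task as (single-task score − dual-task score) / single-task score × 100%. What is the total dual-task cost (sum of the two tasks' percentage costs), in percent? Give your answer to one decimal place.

Primary cost = (90.7 − 50.7) / 90.7 × 100% = 44.1014%.
Secondary cost = (78.3 − 73.8) / 78.3 × 100% = 5.7471%.
Total = 44.1014% + 5.7471% = 49.8485% ≈ 49.8%.

49.8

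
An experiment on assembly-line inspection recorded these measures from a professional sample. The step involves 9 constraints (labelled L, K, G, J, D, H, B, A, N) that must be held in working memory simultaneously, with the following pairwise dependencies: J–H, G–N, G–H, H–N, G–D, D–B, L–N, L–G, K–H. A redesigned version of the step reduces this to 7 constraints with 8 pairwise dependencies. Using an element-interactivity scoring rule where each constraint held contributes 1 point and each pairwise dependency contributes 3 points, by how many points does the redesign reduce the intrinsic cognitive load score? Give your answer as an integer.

5

Original: 9 × 1 + 9 × 3 = 9 + 27 = 36.
Redesigned: 7 × 1 + 8 × 3 = 7 + 24 = 31.
Reduction = 36 − 31 = 5.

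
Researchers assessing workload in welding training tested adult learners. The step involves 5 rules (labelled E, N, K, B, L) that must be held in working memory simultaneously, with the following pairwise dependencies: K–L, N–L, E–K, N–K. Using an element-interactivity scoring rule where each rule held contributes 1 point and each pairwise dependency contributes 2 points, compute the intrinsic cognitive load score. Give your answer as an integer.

13

Count of rules held simultaneously: 5.
Count of pairwise dependencies listed: 4.
Element contribution: 5 × 1 = 5.
Interaction contribution: 4 × 2 = 8.
Intrinsic load = 5 + 8 = 13.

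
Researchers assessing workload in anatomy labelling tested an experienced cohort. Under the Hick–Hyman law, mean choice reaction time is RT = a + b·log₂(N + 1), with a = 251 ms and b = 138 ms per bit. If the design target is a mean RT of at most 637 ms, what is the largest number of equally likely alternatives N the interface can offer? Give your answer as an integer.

5

Set 251 + 138·log₂(N + 1) ≤ 637.
log₂(N + 1) ≤ (637 − 251) / 138 = 2.7971.
N + 1 ≤ 2^2.7971 = 6.9504.
N ≤ 5.9504, so the largest integer N is 5.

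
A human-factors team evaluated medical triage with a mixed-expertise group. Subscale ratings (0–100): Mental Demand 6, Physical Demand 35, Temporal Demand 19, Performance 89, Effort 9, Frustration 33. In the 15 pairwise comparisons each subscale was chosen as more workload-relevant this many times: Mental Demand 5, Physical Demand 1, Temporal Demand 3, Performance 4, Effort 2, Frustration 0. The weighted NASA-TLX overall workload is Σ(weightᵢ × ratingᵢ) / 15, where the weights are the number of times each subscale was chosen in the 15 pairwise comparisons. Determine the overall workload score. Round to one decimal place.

The tallies are the weights (they sum to 15).
Weighted sum = 5·6 + 1·35 + 3·19 + 4·89 + 2·9 + 0·33
            = 30 + 35 + 57 + 356 + 18 + 0 = 496.
Overall workload = 496 / 15 = 33.0667 ≈ 33.1.

33.1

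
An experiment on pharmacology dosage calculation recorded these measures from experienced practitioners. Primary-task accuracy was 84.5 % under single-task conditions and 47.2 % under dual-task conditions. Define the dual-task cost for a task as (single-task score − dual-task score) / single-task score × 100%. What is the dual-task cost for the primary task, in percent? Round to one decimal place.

Cost = (84.5 − 47.2) / 84.5 × 100%
     = 37.3000 / 84.5 × 100% = 44.1420%.
≈ 44.1%.

44.1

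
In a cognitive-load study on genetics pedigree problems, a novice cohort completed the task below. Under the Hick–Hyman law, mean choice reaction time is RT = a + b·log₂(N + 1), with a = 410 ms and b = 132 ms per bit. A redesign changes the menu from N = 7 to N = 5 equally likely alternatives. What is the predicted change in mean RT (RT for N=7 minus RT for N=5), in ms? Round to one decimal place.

54.8

RT(7) = 410 + 132·log₂(8) = 410 + 132·3.0000 = 806.0000 ms.
RT(5) = 410 + 132·log₂(6) = 410 + 132·2.5850 = 751.2200 ms.
Difference = 806.0000 − 751.2200 = 54.7800 ≈ 54.8 ms.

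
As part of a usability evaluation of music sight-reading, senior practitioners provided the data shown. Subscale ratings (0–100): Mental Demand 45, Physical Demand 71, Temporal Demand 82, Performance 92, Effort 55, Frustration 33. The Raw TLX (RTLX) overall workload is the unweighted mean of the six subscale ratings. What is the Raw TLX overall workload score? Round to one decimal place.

63.0

Sum of ratings = 45 + 71 + 82 + 92 + 55 + 33 = 378.
RTLX = 378 / 6 = 63.0000 ≈ 63.0.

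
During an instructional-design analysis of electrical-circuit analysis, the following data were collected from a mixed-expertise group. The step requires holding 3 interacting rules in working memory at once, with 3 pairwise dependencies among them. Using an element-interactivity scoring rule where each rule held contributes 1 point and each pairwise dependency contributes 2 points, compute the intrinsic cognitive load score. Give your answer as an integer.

9

Element contribution: 3 × 1 = 3.
Interaction contribution: 3 × 2 = 6.
Intrinsic load = 3 + 6 = 9.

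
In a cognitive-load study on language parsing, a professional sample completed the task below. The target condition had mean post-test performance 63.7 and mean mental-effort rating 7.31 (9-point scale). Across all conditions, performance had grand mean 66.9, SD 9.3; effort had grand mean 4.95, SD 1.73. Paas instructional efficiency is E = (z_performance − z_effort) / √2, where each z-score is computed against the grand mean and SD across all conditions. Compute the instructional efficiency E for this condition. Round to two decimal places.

-1.21

z_performance = (63.7 − 66.9) / 9.3 = -3.2000 / 9.3 = -0.3441.
z_effort = (7.31 − 4.95) / 1.73 = 2.3600 / 1.73 = 1.3642.
z_P − z_E = -0.3441 − 1.3642 = -1.7083.
E = -1.7083 / √2 = -1.7083 / 1.41421 = -1.2080 ≈ -1.21.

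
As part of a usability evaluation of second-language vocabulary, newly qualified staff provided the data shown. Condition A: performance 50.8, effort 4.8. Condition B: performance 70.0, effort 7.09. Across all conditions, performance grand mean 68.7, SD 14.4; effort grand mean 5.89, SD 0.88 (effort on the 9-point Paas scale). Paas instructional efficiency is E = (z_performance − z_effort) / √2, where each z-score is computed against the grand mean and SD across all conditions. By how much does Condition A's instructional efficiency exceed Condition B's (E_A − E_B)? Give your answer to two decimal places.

Condition A: z_P = (50.8 − 68.7)/14.4 = -1.2431; z_E = (4.8 − 5.89)/0.88 = -1.2386; E_A = (-1.2431 − (-1.2386))/√2 = -0.0032.
Condition B: z_P = (70.0 − 68.7)/14.4 = 0.0903; z_E = (7.09 − 5.89)/0.88 = 1.3636; E_B = (0.0903 − 1.3636)/√2 = -0.9004.
E_A − E_B = -0.0032 − (-0.9004) = 0.8972 ≈ 0.90.

0.90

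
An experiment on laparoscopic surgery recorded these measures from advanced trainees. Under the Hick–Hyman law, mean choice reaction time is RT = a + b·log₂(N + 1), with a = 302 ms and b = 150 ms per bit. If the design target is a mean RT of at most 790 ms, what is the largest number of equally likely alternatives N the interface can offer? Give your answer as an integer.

8

Set 302 + 150·log₂(N + 1) ≤ 790.
log₂(N + 1) ≤ (790 − 302) / 150 = 3.2533.
N + 1 ≤ 2^3.2533 = 9.5354.
N ≤ 8.5354, so the largest integer N is 8.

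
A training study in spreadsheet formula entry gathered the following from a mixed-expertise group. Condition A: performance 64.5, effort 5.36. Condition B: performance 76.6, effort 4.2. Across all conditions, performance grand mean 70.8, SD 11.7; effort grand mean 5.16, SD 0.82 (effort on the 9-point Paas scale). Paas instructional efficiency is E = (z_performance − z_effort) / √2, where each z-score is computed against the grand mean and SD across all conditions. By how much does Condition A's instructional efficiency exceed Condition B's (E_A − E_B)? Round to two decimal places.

Condition A: z_P = (64.5 − 70.8)/11.7 = -0.5385; z_E = (5.36 − 5.16)/0.82 = 0.2439; E_A = (-0.5385 − 0.2439)/√2 = -0.5532.
Condition B: z_P = (76.6 − 70.8)/11.7 = 0.4957; z_E = (4.2 − 5.16)/0.82 = -1.1707; E_B = (0.4957 − (-1.1707))/√2 = 1.1783.
E_A − E_B = -0.5532 − 1.1783 = -1.7315 ≈ -1.73.

-1.73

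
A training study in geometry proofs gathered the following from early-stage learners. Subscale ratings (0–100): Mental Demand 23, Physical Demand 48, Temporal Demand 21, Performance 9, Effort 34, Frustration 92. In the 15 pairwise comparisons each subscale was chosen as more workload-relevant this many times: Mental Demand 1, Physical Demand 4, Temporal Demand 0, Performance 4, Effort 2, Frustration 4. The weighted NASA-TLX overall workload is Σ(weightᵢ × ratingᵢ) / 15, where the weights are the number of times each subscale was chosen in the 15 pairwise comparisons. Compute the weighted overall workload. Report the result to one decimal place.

The tallies are the weights (they sum to 15).
Weighted sum = 1·23 + 4·48 + 0·21 + 4·9 + 2·34 + 4·92
            = 23 + 192 + 0 + 36 + 68 + 368 = 687.
Overall workload = 687 / 15 = 45.8000 ≈ 45.8.

45.8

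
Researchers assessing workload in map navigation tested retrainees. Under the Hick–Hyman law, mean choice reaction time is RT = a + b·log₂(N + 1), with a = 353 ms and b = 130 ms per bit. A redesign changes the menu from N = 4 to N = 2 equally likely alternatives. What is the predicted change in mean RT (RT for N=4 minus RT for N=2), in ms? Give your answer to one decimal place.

95.8

RT(4) = 353 + 130·log₂(5) = 353 + 130·2.3219 = 654.8470 ms.
RT(2) = 353 + 130·log₂(3) = 353 + 130·1.5850 = 559.0500 ms.
Difference = 654.8470 − 559.0500 = 95.7970 ≈ 95.8 ms.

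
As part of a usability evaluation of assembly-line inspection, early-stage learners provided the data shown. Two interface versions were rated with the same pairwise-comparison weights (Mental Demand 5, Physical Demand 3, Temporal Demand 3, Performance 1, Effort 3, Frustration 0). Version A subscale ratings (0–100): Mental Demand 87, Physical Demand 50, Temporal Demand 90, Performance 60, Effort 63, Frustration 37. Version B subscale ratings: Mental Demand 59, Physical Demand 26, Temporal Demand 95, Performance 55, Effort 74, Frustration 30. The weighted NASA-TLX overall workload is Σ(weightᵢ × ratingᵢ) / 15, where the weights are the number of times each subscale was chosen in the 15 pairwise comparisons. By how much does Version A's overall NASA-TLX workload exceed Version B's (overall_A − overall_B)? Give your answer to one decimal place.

Version A weighted sum = 5·87 + 3·50 + 3·90 + 1·60 + 3·63 + 0·37 = 435 + 150 + 270 + 60 + 189 + 0 = 1104; overall_A = 1104/15 = 73.6000.
Version B weighted sum = 5·59 + 3·26 + 3·95 + 1·55 + 3·74 + 0·30 = 295 + 78 + 285 + 55 + 222 + 0 = 935; overall_B = 935/15 = 62.3333.
Difference = 73.6000 − 62.3333 = 11.2667 ≈ 11.3.

11.3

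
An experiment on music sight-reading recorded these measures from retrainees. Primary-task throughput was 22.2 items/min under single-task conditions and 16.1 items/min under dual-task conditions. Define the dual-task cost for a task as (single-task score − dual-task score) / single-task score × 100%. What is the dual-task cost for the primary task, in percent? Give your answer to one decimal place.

27.5

Cost = (22.2 − 16.1) / 22.2 × 100%
     = 6.1000 / 22.2 × 100% = 27.4775%.
≈ 27.5%.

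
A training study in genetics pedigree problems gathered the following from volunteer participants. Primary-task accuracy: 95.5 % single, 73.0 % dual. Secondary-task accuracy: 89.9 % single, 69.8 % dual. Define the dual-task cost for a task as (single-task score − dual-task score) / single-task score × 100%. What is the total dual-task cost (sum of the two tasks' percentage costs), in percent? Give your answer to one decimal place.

Primary cost = (95.5 − 73.0) / 95.5 × 100% = 23.5602%.
Secondary cost = (89.9 − 69.8) / 89.9 × 100% = 22.3582%.
Total = 23.5602% + 22.3582% = 45.9184% ≈ 45.9%.

45.9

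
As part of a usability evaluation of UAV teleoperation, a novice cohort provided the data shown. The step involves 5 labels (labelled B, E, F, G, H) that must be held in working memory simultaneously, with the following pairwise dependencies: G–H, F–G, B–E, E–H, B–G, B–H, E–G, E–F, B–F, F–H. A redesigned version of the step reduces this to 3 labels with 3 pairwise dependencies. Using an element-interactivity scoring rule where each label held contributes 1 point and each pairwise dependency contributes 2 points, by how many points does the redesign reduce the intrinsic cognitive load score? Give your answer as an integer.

Original: 5 × 1 + 10 × 2 = 5 + 20 = 25.
Redesigned: 3 × 1 + 3 × 2 = 3 + 6 = 9.
Reduction = 25 − 9 = 16.

16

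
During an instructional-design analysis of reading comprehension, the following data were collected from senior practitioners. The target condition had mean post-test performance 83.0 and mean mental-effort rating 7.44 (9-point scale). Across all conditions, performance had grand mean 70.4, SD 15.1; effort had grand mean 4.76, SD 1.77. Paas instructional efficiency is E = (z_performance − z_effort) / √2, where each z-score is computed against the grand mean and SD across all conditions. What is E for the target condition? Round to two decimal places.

z_performance = (83.0 − 70.4) / 15.1 = 12.6000 / 15.1 = 0.8344.
z_effort = (7.44 − 4.76) / 1.77 = 2.6800 / 1.77 = 1.5141.
z_P − z_E = 0.8344 − 1.5141 = -0.6797.
E = -0.6797 / √2 = -0.6797 / 1.41421 = -0.4806 ≈ -0.48.

-0.48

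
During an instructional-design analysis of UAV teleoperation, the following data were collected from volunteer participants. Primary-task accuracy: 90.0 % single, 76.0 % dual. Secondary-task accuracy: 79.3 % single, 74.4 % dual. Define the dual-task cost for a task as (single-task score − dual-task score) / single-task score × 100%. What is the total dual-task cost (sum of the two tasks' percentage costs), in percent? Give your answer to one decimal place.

21.7

Primary cost = (90.0 − 76.0) / 90.0 × 100% = 15.5556%.
Secondary cost = (79.3 − 74.4) / 79.3 × 100% = 6.1791%.
Total = 15.5556% + 6.1791% = 21.7347% ≈ 21.7%.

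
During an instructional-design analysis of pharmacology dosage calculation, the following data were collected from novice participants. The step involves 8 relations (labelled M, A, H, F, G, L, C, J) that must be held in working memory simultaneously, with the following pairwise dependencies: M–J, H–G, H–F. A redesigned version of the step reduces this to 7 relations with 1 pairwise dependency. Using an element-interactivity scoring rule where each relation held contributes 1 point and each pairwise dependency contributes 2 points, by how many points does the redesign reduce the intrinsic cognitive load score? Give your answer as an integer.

5

Original: 8 × 1 + 3 × 2 = 8 + 6 = 14.
Redesigned: 7 × 1 + 1 × 2 = 7 + 2 = 9.
Reduction = 14 − 9 = 5.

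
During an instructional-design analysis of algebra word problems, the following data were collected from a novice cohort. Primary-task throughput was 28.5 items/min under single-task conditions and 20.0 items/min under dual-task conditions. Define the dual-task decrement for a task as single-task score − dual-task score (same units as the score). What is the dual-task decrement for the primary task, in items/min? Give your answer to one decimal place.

Decrement = 28.5 − 20.0 = 8.5000 items/min ≈ 8.5 items/min.

8.5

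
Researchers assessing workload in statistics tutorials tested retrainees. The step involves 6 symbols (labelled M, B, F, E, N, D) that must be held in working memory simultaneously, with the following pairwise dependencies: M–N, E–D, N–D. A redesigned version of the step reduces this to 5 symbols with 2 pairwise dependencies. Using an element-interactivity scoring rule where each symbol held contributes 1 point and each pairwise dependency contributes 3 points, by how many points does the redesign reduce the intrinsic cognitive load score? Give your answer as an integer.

Original: 6 × 1 + 3 × 3 = 6 + 9 = 15.
Redesigned: 5 × 1 + 2 × 3 = 5 + 6 = 11.
Reduction = 15 − 11 = 4.

4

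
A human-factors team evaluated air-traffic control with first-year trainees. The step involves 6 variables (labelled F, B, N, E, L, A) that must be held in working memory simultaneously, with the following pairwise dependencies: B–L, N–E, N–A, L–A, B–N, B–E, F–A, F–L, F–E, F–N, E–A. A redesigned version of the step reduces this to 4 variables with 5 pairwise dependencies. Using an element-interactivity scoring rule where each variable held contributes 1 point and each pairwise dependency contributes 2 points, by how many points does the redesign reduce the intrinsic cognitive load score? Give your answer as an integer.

14

Original: 6 × 1 + 11 × 2 = 6 + 22 = 28.
Redesigned: 4 × 1 + 5 × 2 = 4 + 10 = 14.
Reduction = 28 − 14 = 14.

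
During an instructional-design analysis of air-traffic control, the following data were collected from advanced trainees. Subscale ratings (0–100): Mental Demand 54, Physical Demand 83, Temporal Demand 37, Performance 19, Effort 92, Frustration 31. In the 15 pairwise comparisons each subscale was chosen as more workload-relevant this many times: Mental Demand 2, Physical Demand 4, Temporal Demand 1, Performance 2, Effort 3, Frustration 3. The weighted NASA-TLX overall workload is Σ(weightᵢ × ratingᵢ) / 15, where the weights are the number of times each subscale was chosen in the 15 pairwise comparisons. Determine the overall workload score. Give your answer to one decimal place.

The tallies are the weights (they sum to 15).
Weighted sum = 2·54 + 4·83 + 1·37 + 2·19 + 3·92 + 3·31
            = 108 + 332 + 37 + 38 + 276 + 93 = 884.
Overall workload = 884 / 15 = 58.9333 ≈ 58.9.

58.9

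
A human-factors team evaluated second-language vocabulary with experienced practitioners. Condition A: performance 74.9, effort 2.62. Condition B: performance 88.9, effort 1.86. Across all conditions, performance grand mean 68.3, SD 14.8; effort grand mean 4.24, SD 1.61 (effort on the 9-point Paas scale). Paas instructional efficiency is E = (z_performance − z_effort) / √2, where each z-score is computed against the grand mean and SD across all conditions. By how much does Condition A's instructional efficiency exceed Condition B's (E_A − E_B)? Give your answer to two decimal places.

Condition A: z_P = (74.9 − 68.3)/14.8 = 0.4459; z_E = (2.62 − 4.24)/1.61 = -1.0062; E_A = (0.4459 − (-1.0062))/√2 = 1.0268.
Condition B: z_P = (88.9 − 68.3)/14.8 = 1.3919; z_E = (1.86 − 4.24)/1.61 = -1.4783; E_B = (1.3919 − (-1.4783))/√2 = 2.0295.
E_A − E_B = 1.0268 − 2.0295 = -1.0027 ≈ -1.00.

-1.00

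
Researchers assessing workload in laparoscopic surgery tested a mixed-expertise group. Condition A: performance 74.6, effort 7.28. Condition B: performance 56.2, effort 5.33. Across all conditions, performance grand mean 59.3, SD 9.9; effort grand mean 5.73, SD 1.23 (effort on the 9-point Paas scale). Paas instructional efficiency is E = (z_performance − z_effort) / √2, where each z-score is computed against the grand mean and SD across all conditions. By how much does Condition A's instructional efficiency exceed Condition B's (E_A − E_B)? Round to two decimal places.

Condition A: z_P = (74.6 − 59.3)/9.9 = 1.5455; z_E = (7.28 − 5.73)/1.23 = 1.2602; E_A = (1.5455 − 1.2602)/√2 = 0.2017.
Condition B: z_P = (56.2 − 59.3)/9.9 = -0.3131; z_E = (5.33 − 5.73)/1.23 = -0.3252; E_B = (-0.3131 − (-0.3252))/√2 = 0.0086.
E_A − E_B = 0.2017 − 0.0086 = 0.1931 ≈ 0.19.

0.19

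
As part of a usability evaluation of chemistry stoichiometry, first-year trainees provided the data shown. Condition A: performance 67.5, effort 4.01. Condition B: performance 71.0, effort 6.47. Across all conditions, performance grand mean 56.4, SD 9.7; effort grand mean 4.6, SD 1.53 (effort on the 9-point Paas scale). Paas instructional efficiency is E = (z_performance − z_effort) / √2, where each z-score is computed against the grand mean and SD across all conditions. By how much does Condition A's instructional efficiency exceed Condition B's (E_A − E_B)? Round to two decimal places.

0.88

Condition A: z_P = (67.5 − 56.4)/9.7 = 1.1443; z_E = (4.01 − 4.6)/1.53 = -0.3856; E_A = (1.1443 − (-0.3856))/√2 = 1.0818.
Condition B: z_P = (71.0 − 56.4)/9.7 = 1.5052; z_E = (6.47 − 4.6)/1.53 = 1.2222; E_B = (1.5052 − 1.2222)/√2 = 0.2001.
E_A − E_B = 1.0818 − 0.2001 = 0.8817 ≈ 0.88.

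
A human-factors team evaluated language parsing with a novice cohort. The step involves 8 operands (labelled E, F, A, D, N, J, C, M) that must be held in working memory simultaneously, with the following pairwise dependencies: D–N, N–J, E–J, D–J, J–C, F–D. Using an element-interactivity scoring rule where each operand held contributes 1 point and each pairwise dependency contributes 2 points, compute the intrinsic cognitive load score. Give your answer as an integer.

Count of operands held simultaneously: 8.
Count of pairwise dependencies listed: 6.
Element contribution: 8 × 1 = 8.
Interaction contribution: 6 × 2 = 12.
Intrinsic load = 8 + 12 = 20.

20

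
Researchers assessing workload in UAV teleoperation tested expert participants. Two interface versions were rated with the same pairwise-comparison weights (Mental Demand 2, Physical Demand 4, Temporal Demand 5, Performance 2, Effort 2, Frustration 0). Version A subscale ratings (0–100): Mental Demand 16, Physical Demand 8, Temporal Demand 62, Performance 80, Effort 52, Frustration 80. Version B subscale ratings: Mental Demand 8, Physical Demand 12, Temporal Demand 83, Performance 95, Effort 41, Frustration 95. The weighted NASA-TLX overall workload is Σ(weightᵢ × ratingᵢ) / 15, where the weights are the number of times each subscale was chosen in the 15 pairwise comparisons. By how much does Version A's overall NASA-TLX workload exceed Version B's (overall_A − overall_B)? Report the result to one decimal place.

-7.5

Version A weighted sum = 2·16 + 4·8 + 5·62 + 2·80 + 2·52 + 0·80 = 32 + 32 + 310 + 160 + 104 + 0 = 638; overall_A = 638/15 = 42.5333.
Version B weighted sum = 2·8 + 4·12 + 5·83 + 2·95 + 2·41 + 0·95 = 16 + 48 + 415 + 190 + 82 + 0 = 751; overall_B = 751/15 = 50.0667.
Difference = 42.5333 − 50.0667 = -7.5334 ≈ -7.5.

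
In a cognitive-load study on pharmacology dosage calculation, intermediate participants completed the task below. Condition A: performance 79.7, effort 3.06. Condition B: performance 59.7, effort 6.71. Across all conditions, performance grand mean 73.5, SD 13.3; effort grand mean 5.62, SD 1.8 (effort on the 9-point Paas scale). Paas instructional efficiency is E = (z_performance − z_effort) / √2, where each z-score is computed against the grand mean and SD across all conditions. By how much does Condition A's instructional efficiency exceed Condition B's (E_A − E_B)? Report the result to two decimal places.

2.50

Condition A: z_P = (79.7 − 73.5)/13.3 = 0.4662; z_E = (3.06 − 5.62)/1.8 = -1.4222; E_A = (0.4662 − (-1.4222))/√2 = 1.3353.
Condition B: z_P = (59.7 − 73.5)/13.3 = -1.0376; z_E = (6.71 − 5.62)/1.8 = 0.6056; E_B = (-1.0376 − 0.6056)/√2 = -1.1619.
E_A − E_B = 1.3353 − (-1.1619) = 2.4972 ≈ 2.50.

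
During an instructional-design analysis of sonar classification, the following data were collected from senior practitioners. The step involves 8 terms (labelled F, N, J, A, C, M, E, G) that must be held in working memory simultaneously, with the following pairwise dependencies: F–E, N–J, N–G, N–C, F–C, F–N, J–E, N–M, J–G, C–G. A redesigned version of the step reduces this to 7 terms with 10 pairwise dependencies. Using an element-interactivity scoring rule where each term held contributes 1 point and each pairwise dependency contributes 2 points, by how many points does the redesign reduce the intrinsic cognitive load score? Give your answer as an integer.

1

Original: 8 × 1 + 10 × 2 = 8 + 20 = 28.
Redesigned: 7 × 1 + 10 × 2 = 7 + 20 = 27.
Reduction = 28 − 27 = 1.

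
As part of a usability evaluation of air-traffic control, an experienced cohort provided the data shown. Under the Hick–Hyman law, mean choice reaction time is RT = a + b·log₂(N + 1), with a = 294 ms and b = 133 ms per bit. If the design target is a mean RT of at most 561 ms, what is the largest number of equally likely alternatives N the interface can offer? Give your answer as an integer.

3

Set 294 + 133·log₂(N + 1) ≤ 561.
log₂(N + 1) ≤ (561 − 294) / 133 = 2.0075.
N + 1 ≤ 2^2.0075 = 4.0208.
N ≤ 3.0208, so the largest integer N is 3.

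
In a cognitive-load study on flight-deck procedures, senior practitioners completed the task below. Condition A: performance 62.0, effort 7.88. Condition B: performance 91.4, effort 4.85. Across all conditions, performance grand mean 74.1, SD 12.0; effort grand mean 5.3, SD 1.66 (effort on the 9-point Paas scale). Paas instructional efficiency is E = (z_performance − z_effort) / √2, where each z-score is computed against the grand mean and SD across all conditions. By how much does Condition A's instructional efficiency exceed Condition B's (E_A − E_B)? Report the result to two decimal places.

Condition A: z_P = (62.0 − 74.1)/12.0 = -1.0083; z_E = (7.88 − 5.3)/1.66 = 1.5542; E_A = (-1.0083 − 1.5542)/√2 = -1.8120.
Condition B: z_P = (91.4 − 74.1)/12.0 = 1.4417; z_E = (4.85 − 5.3)/1.66 = -0.2711; E_B = (1.4417 − (-0.2711))/√2 = 1.2111.
E_A − E_B = -1.8120 − 1.2111 = -3.0231 ≈ -3.02.

-3.02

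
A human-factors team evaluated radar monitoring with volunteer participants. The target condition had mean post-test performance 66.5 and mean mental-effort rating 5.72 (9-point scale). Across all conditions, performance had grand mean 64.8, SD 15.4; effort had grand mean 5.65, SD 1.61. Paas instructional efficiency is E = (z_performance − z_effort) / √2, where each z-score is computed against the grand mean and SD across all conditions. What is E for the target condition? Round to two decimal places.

0.05

z_performance = (66.5 − 64.8) / 15.4 = 1.7000 / 15.4 = 0.1104.
z_effort = (5.72 − 5.65) / 1.61 = 0.0700 / 1.61 = 0.0435.
z_P − z_E = 0.1104 − 0.0435 = 0.0669.
E = 0.0669 / √2 = 0.0669 / 1.41421 = 0.0473 ≈ 0.05.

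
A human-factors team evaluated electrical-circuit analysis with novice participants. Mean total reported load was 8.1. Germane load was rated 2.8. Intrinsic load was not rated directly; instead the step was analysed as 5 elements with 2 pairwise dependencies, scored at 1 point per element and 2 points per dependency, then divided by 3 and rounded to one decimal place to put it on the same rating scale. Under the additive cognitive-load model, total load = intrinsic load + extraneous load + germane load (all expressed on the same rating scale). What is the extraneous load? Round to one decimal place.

2.3

Intrinsic (element-interactivity): (5 × 1 + 2 × 2) / 3 = 9 / 3 = 3.0000 → 3.0.
extraneous load = total − intrinsic − germane
             = 8.1 − 3.0 − 2.8 = 2.3.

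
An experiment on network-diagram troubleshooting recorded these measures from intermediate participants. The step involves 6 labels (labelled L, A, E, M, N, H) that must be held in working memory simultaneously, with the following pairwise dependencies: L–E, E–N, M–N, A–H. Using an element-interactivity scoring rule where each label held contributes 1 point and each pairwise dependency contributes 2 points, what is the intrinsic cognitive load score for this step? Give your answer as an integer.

Count of labels held simultaneously: 6.
Count of pairwise dependencies listed: 4.
Element contribution: 6 × 1 = 6.
Interaction contribution: 4 × 2 = 8.
Intrinsic load = 6 + 8 = 14.

14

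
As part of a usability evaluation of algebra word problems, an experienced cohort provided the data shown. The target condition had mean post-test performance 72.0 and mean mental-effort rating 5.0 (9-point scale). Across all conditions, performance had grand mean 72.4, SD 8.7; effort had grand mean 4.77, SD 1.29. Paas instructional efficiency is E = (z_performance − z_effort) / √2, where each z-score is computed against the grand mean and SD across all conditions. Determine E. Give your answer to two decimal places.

-0.16

z_performance = (72.0 − 72.4) / 8.7 = -0.4000 / 8.7 = -0.0460.
z_effort = (5.0 − 4.77) / 1.29 = 0.2300 / 1.29 = 0.1783.
z_P − z_E = -0.0460 − 0.1783 = -0.2243.
E = -0.2243 / √2 = -0.2243 / 1.41421 = -0.1586 ≈ -0.16.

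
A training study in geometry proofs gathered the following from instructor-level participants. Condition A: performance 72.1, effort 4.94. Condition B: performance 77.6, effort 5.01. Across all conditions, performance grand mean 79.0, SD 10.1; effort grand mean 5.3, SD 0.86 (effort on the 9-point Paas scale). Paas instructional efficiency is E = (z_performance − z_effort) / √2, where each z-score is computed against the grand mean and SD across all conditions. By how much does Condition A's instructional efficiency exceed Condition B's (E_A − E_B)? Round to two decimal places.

-0.33

Condition A: z_P = (72.1 − 79.0)/10.1 = -0.6832; z_E = (4.94 − 5.3)/0.86 = -0.4186; E_A = (-0.6832 − (-0.4186))/√2 = -0.1871.
Condition B: z_P = (77.6 − 79.0)/10.1 = -0.1386; z_E = (5.01 − 5.3)/0.86 = -0.3372; E_B = (-0.1386 − (-0.3372))/√2 = 0.1404.
E_A − E_B = -0.1871 − 0.1404 = -0.3275 ≈ -0.33.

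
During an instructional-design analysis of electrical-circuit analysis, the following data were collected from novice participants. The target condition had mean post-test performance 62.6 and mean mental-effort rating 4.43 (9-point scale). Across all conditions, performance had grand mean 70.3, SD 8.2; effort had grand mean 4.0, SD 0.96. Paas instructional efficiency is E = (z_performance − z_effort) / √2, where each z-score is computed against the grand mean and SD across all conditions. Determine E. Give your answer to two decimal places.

z_performance = (62.6 − 70.3) / 8.2 = -7.7000 / 8.2 = -0.9390.
z_effort = (4.43 − 4.0) / 0.96 = 0.4300 / 0.96 = 0.4479.
z_P − z_E = -0.9390 − 0.4479 = -1.3869.
E = -1.3869 / √2 = -1.3869 / 1.41421 = -0.9807 ≈ -0.98.

-0.98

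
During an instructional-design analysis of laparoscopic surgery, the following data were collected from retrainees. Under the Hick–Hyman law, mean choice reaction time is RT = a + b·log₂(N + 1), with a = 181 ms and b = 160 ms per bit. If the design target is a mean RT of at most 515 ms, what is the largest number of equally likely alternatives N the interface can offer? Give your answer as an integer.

Set 181 + 160·log₂(N + 1) ≤ 515.
log₂(N + 1) ≤ (515 − 181) / 160 = 2.0875.
N + 1 ≤ 2^2.0875 = 4.2501.
N ≤ 3.2501, so the largest integer N is 3.

3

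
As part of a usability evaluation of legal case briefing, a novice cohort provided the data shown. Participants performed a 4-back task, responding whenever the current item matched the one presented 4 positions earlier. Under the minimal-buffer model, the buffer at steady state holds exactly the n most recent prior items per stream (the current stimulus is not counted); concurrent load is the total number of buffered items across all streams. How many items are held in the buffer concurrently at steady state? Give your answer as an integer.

The buffer holds the 4 most recent prior items.
Steady-state concurrent load = 4 items.

4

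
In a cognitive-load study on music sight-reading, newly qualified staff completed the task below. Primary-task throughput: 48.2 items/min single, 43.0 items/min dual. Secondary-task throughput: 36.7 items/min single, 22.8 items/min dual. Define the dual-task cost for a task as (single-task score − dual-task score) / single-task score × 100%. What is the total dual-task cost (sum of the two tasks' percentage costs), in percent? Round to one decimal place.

48.7

Primary cost = (48.2 − 43.0) / 48.2 × 100% = 10.7884%.
Secondary cost = (36.7 − 22.8) / 36.7 × 100% = 37.8747%.
Total = 10.7884% + 37.8747% = 48.6631% ≈ 48.7%.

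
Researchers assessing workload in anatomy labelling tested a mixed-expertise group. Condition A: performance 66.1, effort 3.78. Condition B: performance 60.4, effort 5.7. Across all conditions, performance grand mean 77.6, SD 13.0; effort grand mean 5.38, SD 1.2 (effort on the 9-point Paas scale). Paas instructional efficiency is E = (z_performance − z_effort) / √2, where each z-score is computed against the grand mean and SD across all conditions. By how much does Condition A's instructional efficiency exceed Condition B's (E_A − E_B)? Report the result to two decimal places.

1.44

Condition A: z_P = (66.1 − 77.6)/13.0 = -0.8846; z_E = (3.78 − 5.38)/1.2 = -1.3333; E_A = (-0.8846 − (-1.3333))/√2 = 0.3173.
Condition B: z_P = (60.4 − 77.6)/13.0 = -1.3231; z_E = (5.7 − 5.38)/1.2 = 0.2667; E_B = (-1.3231 − 0.2667)/√2 = -1.1242.
E_A − E_B = 0.3173 − (-1.1242) = 1.4415 ≈ 1.44.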